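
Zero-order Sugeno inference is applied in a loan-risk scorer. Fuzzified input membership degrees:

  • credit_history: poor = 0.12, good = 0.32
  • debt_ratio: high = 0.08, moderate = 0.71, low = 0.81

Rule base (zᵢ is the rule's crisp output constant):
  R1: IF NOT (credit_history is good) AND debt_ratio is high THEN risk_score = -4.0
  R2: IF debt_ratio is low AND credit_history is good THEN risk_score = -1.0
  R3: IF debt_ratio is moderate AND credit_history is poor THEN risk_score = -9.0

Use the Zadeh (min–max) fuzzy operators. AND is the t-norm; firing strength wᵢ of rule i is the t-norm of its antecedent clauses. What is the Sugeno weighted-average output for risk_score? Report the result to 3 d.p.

-3.308

R1 (z=-4.0): ¬good=1−0.32=0.68, high=0.08; AND[min(a, b)] → w = 0.08
R2 (z=-1.0): low=0.81, good=0.32; AND[min(a, b)] → w = 0.32
R3 (z=-9.0): moderate=0.71, poor=0.12; AND[min(a, b)] → w = 0.12
Weighted average = (0.08·-4.0 + 0.32·-1.0 + 0.12·-9.0) / (0.08 + 0.32 + 0.12)
  = -1.7200 / 0.5200 = -3.308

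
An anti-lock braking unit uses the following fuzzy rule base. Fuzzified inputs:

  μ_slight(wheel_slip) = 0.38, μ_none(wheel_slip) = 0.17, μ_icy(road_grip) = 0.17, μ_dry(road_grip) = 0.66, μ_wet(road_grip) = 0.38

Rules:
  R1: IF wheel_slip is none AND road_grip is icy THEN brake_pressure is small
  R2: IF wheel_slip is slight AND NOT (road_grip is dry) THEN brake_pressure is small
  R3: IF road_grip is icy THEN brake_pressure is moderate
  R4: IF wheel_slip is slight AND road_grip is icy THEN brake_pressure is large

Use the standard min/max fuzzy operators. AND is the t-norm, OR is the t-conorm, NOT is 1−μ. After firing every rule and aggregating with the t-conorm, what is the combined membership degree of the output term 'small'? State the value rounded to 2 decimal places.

0.34

R1: none=0.17, icy=0.17; AND[min(a, b)] → w = 0.17
R2: slight=0.38, ¬dry=1−0.66=0.34; AND[min(a, b)] → w = 0.34
R3: icy=0.17 → w = 0.17
R4: slight=0.38, icy=0.17; AND[min(a, b)] → w = 0.17
Rules with consequent 'small': {R1, R2} → strengths 0.17, 0.34
Aggregate via t-conorm [max(a, b)]: 0.34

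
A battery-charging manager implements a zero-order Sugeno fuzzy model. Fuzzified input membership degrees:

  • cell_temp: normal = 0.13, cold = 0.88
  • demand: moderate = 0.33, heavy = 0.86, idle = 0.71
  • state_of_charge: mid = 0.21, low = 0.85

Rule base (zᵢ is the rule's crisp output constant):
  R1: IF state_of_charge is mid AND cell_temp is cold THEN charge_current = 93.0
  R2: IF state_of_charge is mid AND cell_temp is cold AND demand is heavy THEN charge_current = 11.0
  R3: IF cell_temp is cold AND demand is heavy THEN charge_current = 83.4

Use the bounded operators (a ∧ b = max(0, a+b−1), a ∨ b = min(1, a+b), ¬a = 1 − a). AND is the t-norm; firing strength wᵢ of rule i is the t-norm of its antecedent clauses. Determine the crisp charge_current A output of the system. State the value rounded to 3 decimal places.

R1 (z=93.0): mid=0.21, cold=0.88; AND[max(0, a+b−1)] → w = 0.09
R2 (z=11.0): mid=0.21, cold=0.88, heavy=0.86; AND[max(0, a+b−1)] → w = 0.00
R3 (z=83.4): cold=0.88, heavy=0.86; AND[max(0, a+b−1)] → w = 0.74
Weighted average = (0.09·93.0 + 0.00·11.0 + 0.74·83.4) / (0.09 + 0.00 + 0.74)
  = 70.0860 / 0.8300 = 84.441

84.441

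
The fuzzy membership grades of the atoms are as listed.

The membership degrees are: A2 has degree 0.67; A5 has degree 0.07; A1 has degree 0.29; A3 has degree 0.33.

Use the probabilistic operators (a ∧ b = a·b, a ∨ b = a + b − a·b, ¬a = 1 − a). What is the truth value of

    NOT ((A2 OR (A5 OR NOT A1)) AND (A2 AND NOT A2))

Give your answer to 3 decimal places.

0.799

NOT A1 = 1 − 0.2900 = 0.7100
A5 OR NOT A1 = a + b − a·b on (0.0700, 0.7100) = 0.7303
A2 OR (A5 OR NOT A1) = a + b − a·b on (0.6700, 0.7303) = 0.9110
NOT A2 = 1 − 0.6700 = 0.3300
A2 AND NOT A2 = a·b on (0.6700, 0.3300) = 0.2211
(A2 OR (A5 OR NOT A1)) AND (A2 AND NOT A2) = a·b on (0.9110, 0.2211) = 0.2014
NOT ((A2 OR (A5 OR NOT A1)) AND (A2 AND NOT A2)) = 1 − 0.2014 = 0.7986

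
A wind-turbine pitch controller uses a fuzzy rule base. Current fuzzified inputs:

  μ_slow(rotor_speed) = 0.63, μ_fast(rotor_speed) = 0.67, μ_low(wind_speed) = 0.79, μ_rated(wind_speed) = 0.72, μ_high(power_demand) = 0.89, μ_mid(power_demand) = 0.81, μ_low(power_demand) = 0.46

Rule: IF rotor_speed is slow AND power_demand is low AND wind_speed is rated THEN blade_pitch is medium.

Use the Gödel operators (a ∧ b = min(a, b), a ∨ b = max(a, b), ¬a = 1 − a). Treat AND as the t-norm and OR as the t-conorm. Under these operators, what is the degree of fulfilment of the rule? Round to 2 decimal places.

0.46

firing strength: slow=0.63, low=0.46, rated=0.72; AND[min(a, b)] → w = 0.46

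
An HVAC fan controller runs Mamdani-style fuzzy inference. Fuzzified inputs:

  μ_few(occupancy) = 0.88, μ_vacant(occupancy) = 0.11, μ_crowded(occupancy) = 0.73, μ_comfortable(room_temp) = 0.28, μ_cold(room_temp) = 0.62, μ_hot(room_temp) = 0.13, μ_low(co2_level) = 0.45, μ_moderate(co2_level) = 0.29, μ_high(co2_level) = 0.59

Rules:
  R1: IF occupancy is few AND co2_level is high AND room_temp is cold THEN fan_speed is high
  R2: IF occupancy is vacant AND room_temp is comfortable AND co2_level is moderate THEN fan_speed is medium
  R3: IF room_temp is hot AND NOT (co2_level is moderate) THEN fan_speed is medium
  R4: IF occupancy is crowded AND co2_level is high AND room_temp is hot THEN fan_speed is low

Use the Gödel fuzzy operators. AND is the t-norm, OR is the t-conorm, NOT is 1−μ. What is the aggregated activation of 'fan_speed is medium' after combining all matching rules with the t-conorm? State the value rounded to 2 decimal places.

R1: few=0.88, high=0.59, cold=0.62; AND[min(a, b)] → w = 0.59
R2: vacant=0.11, comfortable=0.28, moderate=0.29; AND[min(a, b)] → w = 0.11
R3: hot=0.13, ¬moderate=1−0.29=0.71; AND[min(a, b)] → w = 0.13
R4: crowded=0.73, high=0.59, hot=0.13; AND[min(a, b)] → w = 0.13
Rules with consequent 'medium': {R2, R3} → strengths 0.11, 0.13
Aggregate via t-conorm [max(a, b)]: 0.13

0.13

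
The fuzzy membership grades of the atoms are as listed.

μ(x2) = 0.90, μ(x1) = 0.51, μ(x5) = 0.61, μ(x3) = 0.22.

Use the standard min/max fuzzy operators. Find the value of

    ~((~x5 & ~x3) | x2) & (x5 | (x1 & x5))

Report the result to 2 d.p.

~x5 = 1 − 0.61 = 0.39
~x3 = 1 − 0.22 = 0.78
~x5 & ~x3 = min(a, b) on (0.39, 0.78) = 0.39
(~x5 & ~x3) | x2 = max(a, b) on (0.39, 0.90) = 0.90
~((~x5 & ~x3) | x2) = 1 − 0.90 = 0.10
x1 & x5 = min(a, b) on (0.51, 0.61) = 0.51
x5 | (x1 & x5) = max(a, b) on (0.61, 0.51) = 0.61
~((~x5 & ~x3) | x2) & (x5 | (x1 & x5)) = min(a, b) on (0.10, 0.61) = 0.10

0.10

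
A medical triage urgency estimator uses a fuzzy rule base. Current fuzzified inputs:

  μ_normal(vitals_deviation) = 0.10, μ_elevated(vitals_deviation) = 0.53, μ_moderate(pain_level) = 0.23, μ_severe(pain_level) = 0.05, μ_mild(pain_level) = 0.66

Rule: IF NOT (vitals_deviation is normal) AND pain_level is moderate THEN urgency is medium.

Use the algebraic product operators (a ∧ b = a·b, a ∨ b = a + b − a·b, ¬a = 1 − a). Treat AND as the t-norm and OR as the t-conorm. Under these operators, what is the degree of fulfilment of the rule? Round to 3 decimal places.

firing strength: ¬normal=1−0.10=0.90, moderate=0.23; AND[a·b] → w = 0.2070

0.207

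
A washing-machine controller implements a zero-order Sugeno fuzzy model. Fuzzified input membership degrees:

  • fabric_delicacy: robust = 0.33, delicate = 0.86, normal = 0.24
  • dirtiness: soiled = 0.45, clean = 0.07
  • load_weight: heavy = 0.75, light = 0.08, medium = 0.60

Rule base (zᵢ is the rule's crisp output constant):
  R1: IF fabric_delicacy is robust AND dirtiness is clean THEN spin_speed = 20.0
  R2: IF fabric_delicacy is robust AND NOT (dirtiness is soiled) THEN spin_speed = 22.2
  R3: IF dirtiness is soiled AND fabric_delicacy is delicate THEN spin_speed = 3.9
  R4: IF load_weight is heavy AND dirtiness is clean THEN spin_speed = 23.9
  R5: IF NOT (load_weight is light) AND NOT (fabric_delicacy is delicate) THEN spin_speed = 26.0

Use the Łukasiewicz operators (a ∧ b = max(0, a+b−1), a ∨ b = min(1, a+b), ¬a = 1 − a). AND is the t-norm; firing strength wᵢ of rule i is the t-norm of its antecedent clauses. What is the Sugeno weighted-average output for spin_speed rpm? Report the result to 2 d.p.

7.48

R1 (z=20.0): robust=0.33, clean=0.07; AND[max(0, a+b−1)] → w = 0.00
R2 (z=22.2): robust=0.33, ¬soiled=1−0.45=0.55; AND[max(0, a+b−1)] → w = 0.00
R3 (z=3.9): soiled=0.45, delicate=0.86; AND[max(0, a+b−1)] → w = 0.31
R4 (z=23.9): heavy=0.75, clean=0.07; AND[max(0, a+b−1)] → w = 0.00
R5 (z=26.0): ¬light=1−0.08=0.92, ¬delicate=1−0.86=0.14; AND[max(0, a+b−1)] → w = 0.06
Weighted average = (0.00·20.0 + 0.00·22.2 + 0.31·3.9 + 0.00·23.9 + 0.06·26.0) / (0.00 + 0.00 + 0.31 + 0.00 + 0.06)
  = 2.7690 / 0.3700 = 7.48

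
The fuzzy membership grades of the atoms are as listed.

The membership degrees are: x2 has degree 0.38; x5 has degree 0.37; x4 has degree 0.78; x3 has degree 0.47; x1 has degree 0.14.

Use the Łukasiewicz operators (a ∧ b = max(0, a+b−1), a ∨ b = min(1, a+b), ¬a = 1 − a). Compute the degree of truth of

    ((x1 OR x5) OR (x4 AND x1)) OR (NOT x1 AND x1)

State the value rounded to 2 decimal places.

0.51

x1 OR x5 = min(1, a+b) on (0.14, 0.37) = 0.51
x4 AND x1 = max(0, a+b−1) on (0.78, 0.14) = 0.00
(x1 OR x5) OR (x4 AND x1) = min(1, a+b) on (0.51, 0.00) = 0.51
NOT x1 = 1 − 0.14 = 0.86
NOT x1 AND x1 = max(0, a+b−1) on (0.86, 0.14) = 0.00
((x1 OR x5) OR (x4 AND x1)) OR (NOT x1 AND x1) = min(1, a+b) on (0.51, 0.00) = 0.51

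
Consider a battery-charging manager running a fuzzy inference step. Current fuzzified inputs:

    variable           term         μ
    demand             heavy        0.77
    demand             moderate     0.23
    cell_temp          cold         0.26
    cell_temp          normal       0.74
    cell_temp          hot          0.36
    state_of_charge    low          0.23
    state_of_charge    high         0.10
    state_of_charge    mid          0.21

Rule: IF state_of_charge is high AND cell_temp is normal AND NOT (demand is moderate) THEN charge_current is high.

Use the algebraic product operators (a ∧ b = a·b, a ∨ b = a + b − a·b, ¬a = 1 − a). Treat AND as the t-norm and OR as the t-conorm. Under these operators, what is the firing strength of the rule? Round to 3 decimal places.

0.057

firing strength: high=0.10, normal=0.74, ¬moderate=1−0.23=0.77; AND[a·b] → w = 0.0570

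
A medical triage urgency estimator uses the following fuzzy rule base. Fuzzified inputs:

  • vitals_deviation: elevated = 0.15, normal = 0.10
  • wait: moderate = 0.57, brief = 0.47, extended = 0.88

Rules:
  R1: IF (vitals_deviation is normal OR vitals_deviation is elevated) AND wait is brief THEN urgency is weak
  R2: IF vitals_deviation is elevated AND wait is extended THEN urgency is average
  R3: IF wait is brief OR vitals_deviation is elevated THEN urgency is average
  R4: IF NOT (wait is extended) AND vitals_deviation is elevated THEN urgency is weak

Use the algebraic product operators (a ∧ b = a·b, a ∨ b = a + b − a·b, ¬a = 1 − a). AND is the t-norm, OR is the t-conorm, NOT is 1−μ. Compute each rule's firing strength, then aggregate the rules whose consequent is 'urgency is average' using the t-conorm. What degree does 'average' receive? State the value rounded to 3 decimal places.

R1: (normal=0.10 OR elevated=0.15) = 0.2350; AND[a·b] with brief=0.47 → w = 0.1104
R2: elevated=0.15, extended=0.88; AND[a·b] → w = 0.1320
R3: brief=0.47, elevated=0.15; OR[a + b − a·b] → w = 0.5495
R4: ¬extended=1−0.88=0.12, elevated=0.15; AND[a·b] → w = 0.0180
Rules with consequent 'average': {R2, R3} → strengths 0.1320, 0.5495
Aggregate via t-conorm [a + b − a·b]: 0.6090

0.609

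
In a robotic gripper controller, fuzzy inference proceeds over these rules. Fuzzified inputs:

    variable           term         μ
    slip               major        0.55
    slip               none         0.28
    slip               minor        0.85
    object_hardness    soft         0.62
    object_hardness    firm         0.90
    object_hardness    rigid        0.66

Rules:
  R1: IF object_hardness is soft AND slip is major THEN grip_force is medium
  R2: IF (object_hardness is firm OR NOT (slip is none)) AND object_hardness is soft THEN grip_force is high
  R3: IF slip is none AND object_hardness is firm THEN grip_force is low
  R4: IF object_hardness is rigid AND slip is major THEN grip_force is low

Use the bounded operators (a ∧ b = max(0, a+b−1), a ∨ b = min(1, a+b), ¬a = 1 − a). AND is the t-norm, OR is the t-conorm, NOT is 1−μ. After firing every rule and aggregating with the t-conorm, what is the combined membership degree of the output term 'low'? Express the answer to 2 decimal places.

0.39

R1: soft=0.62, major=0.55; AND[max(0, a+b−1)] → w = 0.17
R2: (firm=0.90 OR ¬none=1−0.28=0.72) = 1.00; AND[max(0, a+b−1)] with soft=0.62 → w = 0.62
R3: none=0.28, firm=0.90; AND[max(0, a+b−1)] → w = 0.18
R4: rigid=0.66, major=0.55; AND[max(0, a+b−1)] → w = 0.21
Rules with consequent 'low': {R3, R4} → strengths 0.18, 0.21
Aggregate via t-conorm [min(1, a+b)]: 0.39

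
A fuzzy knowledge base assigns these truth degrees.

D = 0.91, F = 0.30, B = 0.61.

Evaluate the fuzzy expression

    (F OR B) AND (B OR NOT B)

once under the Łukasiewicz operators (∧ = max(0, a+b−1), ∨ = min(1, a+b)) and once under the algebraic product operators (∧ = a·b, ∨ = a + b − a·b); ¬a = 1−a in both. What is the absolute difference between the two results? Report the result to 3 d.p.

Under Łukasiewicz:
  F OR B = min(1, a+b) on (0.30, 0.61) = 0.91
  NOT B = 1 − 0.61 = 0.39
  B OR NOT B = min(1, a+b) on (0.61, 0.39) = 1.00
  (F OR B) AND (B OR NOT B) = max(0, a+b−1) on (0.91, 1.00) = 0.91
  → value = 0.9100
Under algebraic product:
  F OR B = a + b − a·b on (0.3000, 0.6100) = 0.7270
  NOT B = 1 − 0.6100 = 0.3900
  B OR NOT B = a + b − a·b on (0.6100, 0.3900) = 0.7621
  (F OR B) AND (B OR NOT B) = a·b on (0.7270, 0.7621) = 0.5540
  → value = 0.5540
|0.9100 − 0.5540| = 0.356

0.356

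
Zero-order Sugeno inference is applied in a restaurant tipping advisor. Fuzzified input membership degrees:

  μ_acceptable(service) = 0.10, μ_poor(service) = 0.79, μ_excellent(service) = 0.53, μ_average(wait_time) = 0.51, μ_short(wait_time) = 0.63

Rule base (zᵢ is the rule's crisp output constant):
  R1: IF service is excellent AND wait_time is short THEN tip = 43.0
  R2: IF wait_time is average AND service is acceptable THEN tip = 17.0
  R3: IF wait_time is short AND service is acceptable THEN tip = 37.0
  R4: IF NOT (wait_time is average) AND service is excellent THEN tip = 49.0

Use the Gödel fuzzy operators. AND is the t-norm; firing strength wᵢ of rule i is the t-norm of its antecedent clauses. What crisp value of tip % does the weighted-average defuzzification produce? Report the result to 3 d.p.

R1 (z=43.0): excellent=0.53, short=0.63; AND[min(a, b)] → w = 0.53
R2 (z=17.0): average=0.51, acceptable=0.10; AND[min(a, b)] → w = 0.10
R3 (z=37.0): short=0.63, acceptable=0.10; AND[min(a, b)] → w = 0.10
R4 (z=49.0): ¬average=1−0.51=0.49, excellent=0.53; AND[min(a, b)] → w = 0.49
Weighted average = (0.53·43.0 + 0.10·17.0 + 0.10·37.0 + 0.49·49.0) / (0.53 + 0.10 + 0.10 + 0.49)
  = 52.2000 / 1.2200 = 42.787

42.787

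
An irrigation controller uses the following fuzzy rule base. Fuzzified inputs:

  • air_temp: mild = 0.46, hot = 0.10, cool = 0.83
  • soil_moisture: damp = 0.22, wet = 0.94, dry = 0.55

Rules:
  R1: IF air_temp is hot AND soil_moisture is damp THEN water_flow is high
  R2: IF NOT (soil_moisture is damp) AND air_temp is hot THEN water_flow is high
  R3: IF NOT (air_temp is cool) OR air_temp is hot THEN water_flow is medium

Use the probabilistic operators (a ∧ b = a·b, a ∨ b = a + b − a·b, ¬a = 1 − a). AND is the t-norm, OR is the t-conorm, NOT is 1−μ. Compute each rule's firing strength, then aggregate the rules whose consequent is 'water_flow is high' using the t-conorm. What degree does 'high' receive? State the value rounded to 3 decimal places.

R1: hot=0.10, damp=0.22; AND[a·b] → w = 0.0220
R2: ¬damp=1−0.22=0.78, hot=0.10; AND[a·b] → w = 0.0780
R3: ¬cool=1−0.83=0.17, hot=0.10; OR[a + b − a·b] → w = 0.2530
Rules with consequent 'high': {R1, R2} → strengths 0.0220, 0.0780
Aggregate via t-conorm [a + b − a·b]: 0.0983

0.098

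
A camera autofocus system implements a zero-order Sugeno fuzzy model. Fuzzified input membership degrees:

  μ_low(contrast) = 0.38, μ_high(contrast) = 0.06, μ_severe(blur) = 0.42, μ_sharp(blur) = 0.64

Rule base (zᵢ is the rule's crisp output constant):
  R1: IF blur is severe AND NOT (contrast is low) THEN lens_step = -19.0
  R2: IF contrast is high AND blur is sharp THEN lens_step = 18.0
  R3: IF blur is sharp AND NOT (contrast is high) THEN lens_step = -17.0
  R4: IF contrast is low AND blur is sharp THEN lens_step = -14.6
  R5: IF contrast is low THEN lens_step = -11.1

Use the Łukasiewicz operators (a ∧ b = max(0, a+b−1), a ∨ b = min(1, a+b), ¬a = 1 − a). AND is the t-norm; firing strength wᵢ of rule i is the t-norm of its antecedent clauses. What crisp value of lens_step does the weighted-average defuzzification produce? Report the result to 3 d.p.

R1 (z=-19.0): severe=0.42, ¬low=1−0.38=0.62; AND[max(0, a+b−1)] → w = 0.04
R2 (z=18.0): high=0.06, sharp=0.64; AND[max(0, a+b−1)] → w = 0.00
R3 (z=-17.0): sharp=0.64, ¬high=1−0.06=0.94; AND[max(0, a+b−1)] → w = 0.58
R4 (z=-14.6): low=0.38, sharp=0.64; AND[max(0, a+b−1)] → w = 0.02
R5 (z=-11.1): low=0.38 → w = 0.38
Weighted average = (0.04·-19.0 + 0.00·18.0 + 0.58·-17.0 + 0.02·-14.6 + 0.38·-11.1) / (0.04 + 0.00 + 0.58 + 0.02 + 0.38)
  = -15.1300 / 1.0200 = -14.833

-14.833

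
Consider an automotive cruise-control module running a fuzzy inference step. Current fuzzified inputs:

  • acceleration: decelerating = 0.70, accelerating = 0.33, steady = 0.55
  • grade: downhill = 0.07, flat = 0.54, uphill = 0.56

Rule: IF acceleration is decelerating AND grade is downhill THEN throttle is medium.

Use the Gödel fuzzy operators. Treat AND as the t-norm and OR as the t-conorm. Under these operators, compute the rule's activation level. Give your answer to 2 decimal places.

firing strength: decelerating=0.70, downhill=0.07; AND[min(a, b)] → w = 0.07

0.07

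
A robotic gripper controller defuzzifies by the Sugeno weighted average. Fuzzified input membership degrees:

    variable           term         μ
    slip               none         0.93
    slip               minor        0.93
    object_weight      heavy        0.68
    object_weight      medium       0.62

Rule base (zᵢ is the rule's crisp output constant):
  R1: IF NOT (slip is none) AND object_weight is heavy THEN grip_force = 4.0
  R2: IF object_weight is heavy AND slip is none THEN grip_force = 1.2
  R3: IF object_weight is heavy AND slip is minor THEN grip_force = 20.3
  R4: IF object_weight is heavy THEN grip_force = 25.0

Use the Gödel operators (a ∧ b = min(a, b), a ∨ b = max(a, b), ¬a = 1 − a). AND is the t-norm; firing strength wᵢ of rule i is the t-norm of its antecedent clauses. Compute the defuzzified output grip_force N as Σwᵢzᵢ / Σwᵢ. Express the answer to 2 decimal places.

R1 (z=4.0): ¬none=1−0.93=0.07, heavy=0.68; AND[min(a, b)] → w = 0.07
R2 (z=1.2): heavy=0.68, none=0.93; AND[min(a, b)] → w = 0.68
R3 (z=20.3): heavy=0.68, minor=0.93; AND[min(a, b)] → w = 0.68
R4 (z=25.0): heavy=0.68 → w = 0.68
Weighted average = (0.07·4.0 + 0.68·1.2 + 0.68·20.3 + 0.68·25.0) / (0.07 + 0.68 + 0.68 + 0.68)
  = 31.9000 / 2.1100 = 15.12

15.12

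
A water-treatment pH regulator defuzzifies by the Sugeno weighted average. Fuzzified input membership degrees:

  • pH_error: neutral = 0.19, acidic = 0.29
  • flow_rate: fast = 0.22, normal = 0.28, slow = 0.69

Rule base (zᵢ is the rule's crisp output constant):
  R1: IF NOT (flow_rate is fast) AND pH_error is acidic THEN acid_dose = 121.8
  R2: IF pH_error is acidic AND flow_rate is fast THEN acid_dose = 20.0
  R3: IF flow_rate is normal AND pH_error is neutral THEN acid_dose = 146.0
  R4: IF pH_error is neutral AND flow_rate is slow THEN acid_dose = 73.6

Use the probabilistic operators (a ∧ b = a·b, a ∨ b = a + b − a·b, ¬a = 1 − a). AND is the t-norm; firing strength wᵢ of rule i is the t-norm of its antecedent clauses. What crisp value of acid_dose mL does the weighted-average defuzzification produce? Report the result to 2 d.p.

97.50

R1 (z=121.8): ¬fast=1−0.22=0.78, acidic=0.29; AND[a·b] → w = 0.2262
R2 (z=20.0): acidic=0.29, fast=0.22; AND[a·b] → w = 0.0638
R3 (z=146.0): normal=0.28, neutral=0.19; AND[a·b] → w = 0.0532
R4 (z=73.6): neutral=0.19, slow=0.69; AND[a·b] → w = 0.1311
Weighted average = (0.2262·121.8 + 0.0638·20.0 + 0.0532·146.0 + 0.1311·73.6) / (0.2262 + 0.0638 + 0.0532 + 0.1311)
  = 46.2433 / 0.4743 = 97.50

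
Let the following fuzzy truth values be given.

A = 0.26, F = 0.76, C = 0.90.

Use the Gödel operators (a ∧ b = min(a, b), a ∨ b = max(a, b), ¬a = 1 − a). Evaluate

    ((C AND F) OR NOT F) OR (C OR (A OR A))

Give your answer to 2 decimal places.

0.90

C AND F = min(a, b) on (0.90, 0.76) = 0.76
NOT F = 1 − 0.76 = 0.24
(C AND F) OR NOT F = max(a, b) on (0.76, 0.24) = 0.76
A OR A = max(a, b) on (0.26, 0.26) = 0.26
C OR (A OR A) = max(a, b) on (0.90, 0.26) = 0.90
((C AND F) OR NOT F) OR (C OR (A OR A)) = max(a, b) on (0.76, 0.90) = 0.90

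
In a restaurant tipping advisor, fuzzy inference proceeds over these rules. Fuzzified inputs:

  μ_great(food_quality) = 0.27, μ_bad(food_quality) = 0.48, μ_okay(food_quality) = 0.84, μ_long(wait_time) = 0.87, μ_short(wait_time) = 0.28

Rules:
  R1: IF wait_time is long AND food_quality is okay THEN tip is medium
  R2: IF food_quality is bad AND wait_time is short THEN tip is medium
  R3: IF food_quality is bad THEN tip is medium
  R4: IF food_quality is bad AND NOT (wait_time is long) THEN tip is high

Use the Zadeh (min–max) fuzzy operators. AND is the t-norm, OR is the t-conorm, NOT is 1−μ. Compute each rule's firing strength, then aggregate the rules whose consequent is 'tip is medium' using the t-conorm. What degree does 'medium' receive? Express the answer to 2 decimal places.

R1: long=0.87, okay=0.84; AND[min(a, b)] → w = 0.84
R2: bad=0.48, short=0.28; AND[min(a, b)] → w = 0.28
R3: bad=0.48 → w = 0.48
R4: bad=0.48, ¬long=1−0.87=0.13; AND[min(a, b)] → w = 0.13
Rules with consequent 'medium': {R1, R2, R3} → strengths 0.84, 0.28, 0.48
Aggregate via t-conorm [max(a, b)]: 0.84

0.84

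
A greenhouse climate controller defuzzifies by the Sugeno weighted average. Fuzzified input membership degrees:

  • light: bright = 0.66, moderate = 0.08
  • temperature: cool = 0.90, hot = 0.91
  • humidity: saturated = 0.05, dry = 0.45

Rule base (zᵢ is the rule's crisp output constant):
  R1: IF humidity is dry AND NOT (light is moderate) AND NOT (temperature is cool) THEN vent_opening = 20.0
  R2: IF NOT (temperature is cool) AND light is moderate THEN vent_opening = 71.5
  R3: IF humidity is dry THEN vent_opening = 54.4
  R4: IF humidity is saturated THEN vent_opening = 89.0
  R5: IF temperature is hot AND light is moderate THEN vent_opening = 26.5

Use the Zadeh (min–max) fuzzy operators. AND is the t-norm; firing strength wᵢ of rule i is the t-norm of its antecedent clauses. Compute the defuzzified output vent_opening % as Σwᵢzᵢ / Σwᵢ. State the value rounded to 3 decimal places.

51.013

R1 (z=20.0): dry=0.45, ¬moderate=1−0.08=0.92, ¬cool=1−0.90=0.10; AND[min(a, b)] → w = 0.10
R2 (z=71.5): ¬cool=1−0.90=0.10, moderate=0.08; AND[min(a, b)] → w = 0.08
R3 (z=54.4): dry=0.45 → w = 0.45
R4 (z=89.0): saturated=0.05 → w = 0.05
R5 (z=26.5): hot=0.91, moderate=0.08; AND[min(a, b)] → w = 0.08
Weighted average = (0.10·20.0 + 0.08·71.5 + 0.45·54.4 + 0.05·89.0 + 0.08·26.5) / (0.10 + 0.08 + 0.45 + 0.05 + 0.08)
  = 38.7700 / 0.7600 = 51.013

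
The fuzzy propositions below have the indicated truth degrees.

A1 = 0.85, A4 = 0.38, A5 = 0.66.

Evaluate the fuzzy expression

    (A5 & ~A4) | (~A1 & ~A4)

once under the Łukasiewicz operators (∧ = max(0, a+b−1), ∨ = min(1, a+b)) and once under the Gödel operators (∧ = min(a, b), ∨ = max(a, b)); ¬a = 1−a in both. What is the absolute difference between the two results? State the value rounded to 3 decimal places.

Under Łukasiewicz:
  ~A4 = 1 − 0.38 = 0.62
  A5 & ~A4 = max(0, a+b−1) on (0.66, 0.62) = 0.28
  ~A1 = 1 − 0.85 = 0.15
  ~A4 = 1 − 0.38 = 0.62
  ~A1 & ~A4 = max(0, a+b−1) on (0.15, 0.62) = 0.00
  (A5 & ~A4) | (~A1 & ~A4) = min(1, a+b) on (0.28, 0.00) = 0.28
  → value = 0.2800
Under Gödel:
  ~A4 = 1 − 0.38 = 0.62
  A5 & ~A4 = min(a, b) on (0.66, 0.62) = 0.62
  ~A1 = 1 − 0.85 = 0.15
  ~A4 = 1 − 0.38 = 0.62
  ~A1 & ~A4 = min(a, b) on (0.15, 0.62) = 0.15
  (A5 & ~A4) | (~A1 & ~A4) = max(a, b) on (0.62, 0.15) = 0.62
  → value = 0.6200
|0.2800 − 0.6200| = 0.340

0.340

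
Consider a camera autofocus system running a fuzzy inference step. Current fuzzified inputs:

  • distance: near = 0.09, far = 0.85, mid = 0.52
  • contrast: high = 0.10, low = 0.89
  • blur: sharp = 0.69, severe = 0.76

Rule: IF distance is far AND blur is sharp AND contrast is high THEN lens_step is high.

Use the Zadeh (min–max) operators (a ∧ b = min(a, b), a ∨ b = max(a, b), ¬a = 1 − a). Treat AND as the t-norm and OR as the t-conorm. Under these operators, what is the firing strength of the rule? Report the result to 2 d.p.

firing strength: far=0.85, sharp=0.69, high=0.10; AND[min(a, b)] → w = 0.10

0.10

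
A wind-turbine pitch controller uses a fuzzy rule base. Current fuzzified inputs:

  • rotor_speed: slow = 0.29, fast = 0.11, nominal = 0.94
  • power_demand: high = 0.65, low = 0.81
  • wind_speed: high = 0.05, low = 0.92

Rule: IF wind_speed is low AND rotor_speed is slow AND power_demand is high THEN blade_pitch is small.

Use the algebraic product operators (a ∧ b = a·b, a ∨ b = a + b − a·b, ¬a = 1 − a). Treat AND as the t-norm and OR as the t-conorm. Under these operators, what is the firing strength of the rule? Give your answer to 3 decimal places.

firing strength: low=0.92, slow=0.29, high=0.65; AND[a·b] → w = 0.1734

0.173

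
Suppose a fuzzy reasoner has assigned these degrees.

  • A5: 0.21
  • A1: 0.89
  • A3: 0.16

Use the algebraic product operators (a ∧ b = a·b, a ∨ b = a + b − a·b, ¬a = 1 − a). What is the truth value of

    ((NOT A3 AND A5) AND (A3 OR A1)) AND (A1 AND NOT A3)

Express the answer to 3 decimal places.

NOT A3 = 1 − 0.1600 = 0.8400
NOT A3 AND A5 = a·b on (0.8400, 0.2100) = 0.1764
A3 OR A1 = a + b − a·b on (0.1600, 0.8900) = 0.9076
(NOT A3 AND A5) AND (A3 OR A1) = a·b on (0.1764, 0.9076) = 0.1601
NOT A3 = 1 − 0.1600 = 0.8400
A1 AND NOT A3 = a·b on (0.8900, 0.8400) = 0.7476
((NOT A3 AND A5) AND (A3 OR A1)) AND (A1 AND NOT A3) = a·b on (0.1601, 0.7476) = 0.1197

0.120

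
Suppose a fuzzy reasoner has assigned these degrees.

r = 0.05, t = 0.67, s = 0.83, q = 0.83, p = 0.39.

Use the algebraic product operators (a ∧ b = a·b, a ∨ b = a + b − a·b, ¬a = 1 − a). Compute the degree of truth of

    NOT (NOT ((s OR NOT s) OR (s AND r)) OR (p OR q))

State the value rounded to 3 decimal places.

0.090

NOT s = 1 − 0.8300 = 0.1700
s OR NOT s = a + b − a·b on (0.8300, 0.1700) = 0.8589
s AND r = a·b on (0.8300, 0.0500) = 0.0415
(s OR NOT s) OR (s AND r) = a + b − a·b on (0.8589, 0.0415) = 0.8648
NOT ((s OR NOT s) OR (s AND r)) = 1 − 0.8648 = 0.1352
p OR q = a + b − a·b on (0.3900, 0.8300) = 0.8963
NOT ((s OR NOT s) OR (s AND r)) OR (p OR q) = a + b − a·b on (0.1352, 0.8963) = 0.9103
NOT (NOT ((s OR NOT s) OR (s AND r)) OR (p OR q)) = 1 − 0.9103 = 0.0897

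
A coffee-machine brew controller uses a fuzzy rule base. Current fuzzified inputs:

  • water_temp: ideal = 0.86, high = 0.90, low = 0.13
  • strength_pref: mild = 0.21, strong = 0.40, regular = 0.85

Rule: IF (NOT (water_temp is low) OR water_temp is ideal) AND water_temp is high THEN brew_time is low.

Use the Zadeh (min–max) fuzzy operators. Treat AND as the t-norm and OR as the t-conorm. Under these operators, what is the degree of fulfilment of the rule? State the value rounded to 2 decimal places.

firing strength: (¬low=1−0.13=0.87 OR ideal=0.86) = 0.87; AND[min(a, b)] with high=0.90 → w = 0.87

0.87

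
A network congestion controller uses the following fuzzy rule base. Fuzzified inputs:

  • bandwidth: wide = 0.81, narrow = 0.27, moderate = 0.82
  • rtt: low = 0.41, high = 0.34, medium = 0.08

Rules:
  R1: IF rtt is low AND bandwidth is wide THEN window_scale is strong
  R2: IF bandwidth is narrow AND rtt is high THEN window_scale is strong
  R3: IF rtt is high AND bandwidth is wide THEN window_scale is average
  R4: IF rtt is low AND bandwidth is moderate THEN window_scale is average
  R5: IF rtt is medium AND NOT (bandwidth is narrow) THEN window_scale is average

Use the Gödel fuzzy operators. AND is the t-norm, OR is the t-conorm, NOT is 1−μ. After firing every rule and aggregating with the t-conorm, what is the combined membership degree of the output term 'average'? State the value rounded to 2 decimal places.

0.41

R1: low=0.41, wide=0.81; AND[min(a, b)] → w = 0.41
R2: narrow=0.27, high=0.34; AND[min(a, b)] → w = 0.27
R3: high=0.34, wide=0.81; AND[min(a, b)] → w = 0.34
R4: low=0.41, moderate=0.82; AND[min(a, b)] → w = 0.41
R5: medium=0.08, ¬narrow=1−0.27=0.73; AND[min(a, b)] → w = 0.08
Rules with consequent 'average': {R3, R4, R5} → strengths 0.34, 0.41, 0.08
Aggregate via t-conorm [max(a, b)]: 0.41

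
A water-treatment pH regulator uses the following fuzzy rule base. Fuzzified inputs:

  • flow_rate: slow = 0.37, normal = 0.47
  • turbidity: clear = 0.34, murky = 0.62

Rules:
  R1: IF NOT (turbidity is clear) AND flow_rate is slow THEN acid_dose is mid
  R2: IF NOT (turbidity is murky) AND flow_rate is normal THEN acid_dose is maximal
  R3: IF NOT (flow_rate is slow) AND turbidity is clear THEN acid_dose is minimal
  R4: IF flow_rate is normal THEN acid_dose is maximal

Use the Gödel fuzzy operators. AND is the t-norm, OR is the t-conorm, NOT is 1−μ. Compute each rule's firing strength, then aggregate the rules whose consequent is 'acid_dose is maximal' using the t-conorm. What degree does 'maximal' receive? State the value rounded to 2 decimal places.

R1: ¬clear=1−0.34=0.66, slow=0.37; AND[min(a, b)] → w = 0.37
R2: ¬murky=1−0.62=0.38, normal=0.47; AND[min(a, b)] → w = 0.38
R3: ¬slow=1−0.37=0.63, clear=0.34; AND[min(a, b)] → w = 0.34
R4: normal=0.47 → w = 0.47
Rules with consequent 'maximal': {R2, R4} → strengths 0.38, 0.47
Aggregate via t-conorm [max(a, b)]: 0.47

0.47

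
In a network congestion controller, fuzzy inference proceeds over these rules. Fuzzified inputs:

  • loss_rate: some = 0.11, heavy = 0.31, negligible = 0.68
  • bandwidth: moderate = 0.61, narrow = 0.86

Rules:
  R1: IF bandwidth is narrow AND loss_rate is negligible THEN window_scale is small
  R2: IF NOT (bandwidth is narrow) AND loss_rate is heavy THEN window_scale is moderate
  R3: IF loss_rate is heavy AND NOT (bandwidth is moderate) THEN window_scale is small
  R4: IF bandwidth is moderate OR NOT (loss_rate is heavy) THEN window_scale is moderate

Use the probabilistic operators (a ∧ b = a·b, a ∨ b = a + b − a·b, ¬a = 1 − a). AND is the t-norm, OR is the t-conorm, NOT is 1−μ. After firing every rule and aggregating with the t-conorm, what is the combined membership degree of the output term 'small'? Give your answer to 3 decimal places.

R1: narrow=0.86, negligible=0.68; AND[a·b] → w = 0.5848
R2: ¬narrow=1−0.86=0.14, heavy=0.31; AND[a·b] → w = 0.0434
R3: heavy=0.31, ¬moderate=1−0.61=0.39; AND[a·b] → w = 0.1209
R4: moderate=0.61, ¬heavy=1−0.31=0.69; OR[a + b − a·b] → w = 0.8791
Rules with consequent 'small': {R1, R3} → strengths 0.5848, 0.1209
Aggregate via t-conorm [a + b − a·b]: 0.6350

0.635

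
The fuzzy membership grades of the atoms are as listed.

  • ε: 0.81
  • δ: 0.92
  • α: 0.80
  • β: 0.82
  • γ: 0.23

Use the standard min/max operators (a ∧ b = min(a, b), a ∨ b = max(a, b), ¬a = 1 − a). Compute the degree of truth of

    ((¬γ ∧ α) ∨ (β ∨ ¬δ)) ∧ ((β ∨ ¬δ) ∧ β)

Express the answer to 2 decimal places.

0.82

¬γ = 1 − 0.23 = 0.77
¬γ ∧ α = min(a, b) on (0.77, 0.80) = 0.77
¬δ = 1 − 0.92 = 0.08
β ∨ ¬δ = max(a, b) on (0.82, 0.08) = 0.82
(¬γ ∧ α) ∨ (β ∨ ¬δ) = max(a, b) on (0.77, 0.82) = 0.82
¬δ = 1 − 0.92 = 0.08
β ∨ ¬δ = max(a, b) on (0.82, 0.08) = 0.82
(β ∨ ¬δ) ∧ β = min(a, b) on (0.82, 0.82) = 0.82
((¬γ ∧ α) ∨ (β ∨ ¬δ)) ∧ ((β ∨ ¬δ) ∧ β) = min(a, b) on (0.82, 0.82) = 0.82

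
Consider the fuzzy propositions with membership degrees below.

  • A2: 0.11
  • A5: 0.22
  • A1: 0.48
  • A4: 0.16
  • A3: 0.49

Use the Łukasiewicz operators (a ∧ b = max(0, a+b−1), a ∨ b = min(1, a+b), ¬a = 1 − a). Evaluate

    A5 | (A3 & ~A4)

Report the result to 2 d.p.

0.55

~A4 = 1 − 0.16 = 0.84
A3 & ~A4 = max(0, a+b−1) on (0.49, 0.84) = 0.33
A5 | (A3 & ~A4) = min(1, a+b) on (0.22, 0.33) = 0.55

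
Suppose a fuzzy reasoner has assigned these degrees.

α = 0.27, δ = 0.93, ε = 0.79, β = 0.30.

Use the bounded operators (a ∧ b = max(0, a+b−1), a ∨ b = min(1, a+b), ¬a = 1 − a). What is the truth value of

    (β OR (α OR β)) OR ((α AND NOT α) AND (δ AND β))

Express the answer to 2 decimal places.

0.87

α OR β = min(1, a+b) on (0.27, 0.30) = 0.57
β OR (α OR β) = min(1, a+b) on (0.30, 0.57) = 0.87
NOT α = 1 − 0.27 = 0.73
α AND NOT α = max(0, a+b−1) on (0.27, 0.73) = 0.00
δ AND β = max(0, a+b−1) on (0.93, 0.30) = 0.23
(α AND NOT α) AND (δ AND β) = max(0, a+b−1) on (0.00, 0.23) = 0.00
(β OR (α OR β)) OR ((α AND NOT α) AND (δ AND β)) = min(1, a+b) on (0.87, 0.00) = 0.87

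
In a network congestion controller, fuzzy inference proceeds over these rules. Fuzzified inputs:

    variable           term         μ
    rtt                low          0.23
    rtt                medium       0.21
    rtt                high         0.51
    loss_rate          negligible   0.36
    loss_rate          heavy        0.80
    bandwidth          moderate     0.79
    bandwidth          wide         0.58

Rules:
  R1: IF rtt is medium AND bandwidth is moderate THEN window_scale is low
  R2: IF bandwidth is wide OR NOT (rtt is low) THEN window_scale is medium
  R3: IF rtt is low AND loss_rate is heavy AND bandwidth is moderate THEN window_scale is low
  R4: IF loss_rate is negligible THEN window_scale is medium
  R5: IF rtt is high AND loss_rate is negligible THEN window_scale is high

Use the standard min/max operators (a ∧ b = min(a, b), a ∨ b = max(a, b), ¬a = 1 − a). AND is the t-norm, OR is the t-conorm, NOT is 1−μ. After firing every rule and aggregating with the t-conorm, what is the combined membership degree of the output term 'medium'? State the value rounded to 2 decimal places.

0.77

R1: medium=0.21, moderate=0.79; AND[min(a, b)] → w = 0.21
R2: wide=0.58, ¬low=1−0.23=0.77; OR[max(a, b)] → w = 0.77
R3: low=0.23, heavy=0.80, moderate=0.79; AND[min(a, b)] → w = 0.23
R4: negligible=0.36 → w = 0.36
R5: high=0.51, negligible=0.36; AND[min(a, b)] → w = 0.36
Rules with consequent 'medium': {R2, R4} → strengths 0.77, 0.36
Aggregate via t-conorm [max(a, b)]: 0.77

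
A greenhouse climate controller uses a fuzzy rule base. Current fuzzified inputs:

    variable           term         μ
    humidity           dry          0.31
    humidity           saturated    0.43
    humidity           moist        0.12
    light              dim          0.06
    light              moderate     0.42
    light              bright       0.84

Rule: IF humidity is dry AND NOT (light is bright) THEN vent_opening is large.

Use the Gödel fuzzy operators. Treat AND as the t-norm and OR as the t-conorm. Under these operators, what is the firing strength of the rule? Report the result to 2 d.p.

0.16

firing strength: dry=0.31, ¬bright=1−0.84=0.16; AND[min(a, b)] → w = 0.16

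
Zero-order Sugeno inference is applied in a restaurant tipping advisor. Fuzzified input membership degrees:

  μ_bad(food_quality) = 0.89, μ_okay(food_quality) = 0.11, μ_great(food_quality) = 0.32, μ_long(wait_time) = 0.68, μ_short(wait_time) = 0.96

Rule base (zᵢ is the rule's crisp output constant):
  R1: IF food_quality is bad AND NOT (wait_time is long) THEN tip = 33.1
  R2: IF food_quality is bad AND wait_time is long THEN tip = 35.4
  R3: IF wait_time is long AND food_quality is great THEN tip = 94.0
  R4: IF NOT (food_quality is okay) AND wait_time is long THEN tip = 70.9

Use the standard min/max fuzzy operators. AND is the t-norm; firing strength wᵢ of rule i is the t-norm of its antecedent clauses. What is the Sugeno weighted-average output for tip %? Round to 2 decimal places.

R1 (z=33.1): bad=0.89, ¬long=1−0.68=0.32; AND[min(a, b)] → w = 0.32
R2 (z=35.4): bad=0.89, long=0.68; AND[min(a, b)] → w = 0.68
R3 (z=94.0): long=0.68, great=0.32; AND[min(a, b)] → w = 0.32
R4 (z=70.9): ¬okay=1−0.11=0.89, long=0.68; AND[min(a, b)] → w = 0.68
Weighted average = (0.32·33.1 + 0.68·35.4 + 0.32·94.0 + 0.68·70.9) / (0.32 + 0.68 + 0.32 + 0.68)
  = 112.9560 / 2.0000 = 56.48

56.48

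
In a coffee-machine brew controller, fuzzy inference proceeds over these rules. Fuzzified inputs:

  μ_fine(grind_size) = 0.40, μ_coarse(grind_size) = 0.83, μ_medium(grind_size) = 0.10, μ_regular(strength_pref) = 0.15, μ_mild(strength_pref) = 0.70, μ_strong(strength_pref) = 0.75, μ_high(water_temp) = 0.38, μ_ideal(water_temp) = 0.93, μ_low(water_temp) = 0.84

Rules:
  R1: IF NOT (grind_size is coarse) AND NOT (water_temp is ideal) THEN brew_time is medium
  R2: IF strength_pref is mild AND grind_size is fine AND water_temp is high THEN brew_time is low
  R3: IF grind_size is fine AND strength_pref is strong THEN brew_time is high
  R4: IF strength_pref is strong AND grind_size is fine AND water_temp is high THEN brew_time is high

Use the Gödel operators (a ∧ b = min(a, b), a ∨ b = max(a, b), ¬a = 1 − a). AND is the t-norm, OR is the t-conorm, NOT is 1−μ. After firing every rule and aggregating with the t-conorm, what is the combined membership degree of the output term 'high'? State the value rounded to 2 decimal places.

R1: ¬coarse=1−0.83=0.17, ¬ideal=1−0.93=0.07; AND[min(a, b)] → w = 0.07
R2: mild=0.70, fine=0.40, high=0.38; AND[min(a, b)] → w = 0.38
R3: fine=0.40, strong=0.75; AND[min(a, b)] → w = 0.40
R4: strong=0.75, fine=0.40, high=0.38; AND[min(a, b)] → w = 0.38
Rules with consequent 'high': {R3, R4} → strengths 0.40, 0.38
Aggregate via t-conorm [max(a, b)]: 0.40

0.40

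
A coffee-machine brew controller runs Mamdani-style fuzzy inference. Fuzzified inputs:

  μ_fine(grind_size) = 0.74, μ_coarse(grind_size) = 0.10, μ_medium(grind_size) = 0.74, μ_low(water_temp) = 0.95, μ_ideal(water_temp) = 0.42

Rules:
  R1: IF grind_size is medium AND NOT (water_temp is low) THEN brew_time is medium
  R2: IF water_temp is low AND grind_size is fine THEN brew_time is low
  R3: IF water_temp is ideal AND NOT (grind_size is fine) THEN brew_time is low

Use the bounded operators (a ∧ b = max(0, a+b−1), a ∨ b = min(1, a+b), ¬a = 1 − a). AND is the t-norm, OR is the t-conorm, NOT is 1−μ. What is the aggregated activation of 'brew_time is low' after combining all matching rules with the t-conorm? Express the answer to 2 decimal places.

R1: medium=0.74, ¬low=1−0.95=0.05; AND[max(0, a+b−1)] → w = 0.00
R2: low=0.95, fine=0.74; AND[max(0, a+b−1)] → w = 0.69
R3: ideal=0.42, ¬fine=1−0.74=0.26; AND[max(0, a+b−1)] → w = 0.00
Rules with consequent 'low': {R2, R3} → strengths 0.69, 0.00
Aggregate via t-conorm [min(1, a+b)]: 0.69

0.69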